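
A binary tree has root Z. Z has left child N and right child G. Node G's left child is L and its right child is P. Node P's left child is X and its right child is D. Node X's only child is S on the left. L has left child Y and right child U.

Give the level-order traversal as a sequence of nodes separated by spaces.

Level-order visits nodes level by level from the root, left to right within each level.
Level 0: Z
Level 1: N, G
Level 2: L, P
Level 3: Y, U, X, D
Level 4: S

Z N G L P Y U X D S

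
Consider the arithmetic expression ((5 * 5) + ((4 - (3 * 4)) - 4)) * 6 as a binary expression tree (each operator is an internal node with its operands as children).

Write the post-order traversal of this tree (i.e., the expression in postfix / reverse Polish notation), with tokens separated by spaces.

Post-order on an expression tree gives postfix notation: for each operator, emit left operand, right operand, then the operator.

5 5 * 4 3 4 * - 4 - + 6 *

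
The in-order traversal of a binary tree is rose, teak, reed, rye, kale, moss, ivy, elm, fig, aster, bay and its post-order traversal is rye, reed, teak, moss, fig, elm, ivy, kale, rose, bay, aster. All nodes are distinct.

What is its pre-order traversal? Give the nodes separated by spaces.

The last element of post-order is the root; it splits in-order into left and right subtrees.
Root aster: left subtree has 9 nodes {rose, teak, reed, rye, kale, moss, ivy, elm, fig}, right has 1 {bay}.
  Root rose: left subtree has 0 nodes { }, right has 8 {teak, reed, rye, kale, moss, ivy, elm, fig}.
    Root kale: left subtree has 3 nodes {teak, reed, rye}, right has 4 {moss, ivy, elm, fig}.
      Root teak: left subtree has 0 nodes { }, right has 2 {reed, rye}.
        Root reed: left subtree has 0 nodes { }, right has 1 {rye}.
      Root ivy: left subtree has 1 node {moss}, right has 2 {elm, fig}.
        Root elm: left subtree has 0 nodes { }, right has 1 {fig}.

aster rose kale teak reed rye ivy moss elm fig bay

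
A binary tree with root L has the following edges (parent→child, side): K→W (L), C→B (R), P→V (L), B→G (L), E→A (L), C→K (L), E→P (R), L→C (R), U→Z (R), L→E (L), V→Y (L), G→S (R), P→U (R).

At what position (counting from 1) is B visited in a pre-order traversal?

Pre-order visits the node, then its left subtree, then its right subtree.
Visit L.
At L: go left to E.
  Visit E.
  At E: go left to A.
    A is a leaf — visit A.
  At E: go right to P.
    Visit P.
    At P: go left to V.
      Visit V.
      At V: go left to Y.
        Y is a leaf — visit Y.
      At V: no right child.
    At P: go right to U.
      Visit U.
      At U: no left child.
      At U: go right to Z.
        Z is a leaf — visit Z.
At L: go right to C.
  Visit C.
  At C: go left to K.
    Visit K.
    At K: go left to W.
      W is a leaf — visit W.
    At K: no right child.
  At C: go right to B.
    Visit B.
    At B: go left to G.
      Visit G.
      At G: no left child.
      At G: go right to S.
        S is a leaf — visit S.
    At B: no right child.
Full pre-order sequence: L, E, A, P, V, Y, U, Z, C, K, W, B, G, S.

12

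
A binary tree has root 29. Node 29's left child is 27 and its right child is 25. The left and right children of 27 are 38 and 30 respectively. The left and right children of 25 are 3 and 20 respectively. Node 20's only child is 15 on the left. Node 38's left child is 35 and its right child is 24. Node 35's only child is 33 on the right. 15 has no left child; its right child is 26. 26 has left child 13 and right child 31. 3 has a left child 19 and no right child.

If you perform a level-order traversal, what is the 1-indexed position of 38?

Level-order visits nodes level by level from the root, left to right within each level.
Level 0: 29
Level 1: 27, 25
Level 2: 38, 30, 3, 20
Level 3: 35, 24, 19, 15
Level 4: 33, 26
Level 5: 13, 31
Full level-order sequence: 29, 27, 25, 38, 30, 3, 20, 35, 24, 19, 15, 33, 26, 13, 31.

4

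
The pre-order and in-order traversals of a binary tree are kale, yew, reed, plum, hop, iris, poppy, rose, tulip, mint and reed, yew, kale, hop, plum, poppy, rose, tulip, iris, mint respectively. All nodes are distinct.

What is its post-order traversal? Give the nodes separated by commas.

reed, yew, hop, tulip, rose, poppy, mint, iris, plum, kale

The first element of pre-order is the root; it splits in-order into left and right subtrees.
Root kale: left subtree has 2 nodes {reed, yew}, right has 7 {hop, plum, poppy, rose, tulip, iris, mint}.
  Root yew: left subtree has 1 node {reed}, right has 0 { }.
  Root plum: left subtree has 1 node {hop}, right has 5 {poppy, rose, tulip, iris, mint}.
    Root iris: left subtree has 3 nodes {poppy, rose, tulip}, right has 1 {mint}.
      Root poppy: left subtree has 0 nodes { }, right has 2 {rose, tulip}.
        Root rose: left subtree has 0 nodes { }, right has 1 {tulip}.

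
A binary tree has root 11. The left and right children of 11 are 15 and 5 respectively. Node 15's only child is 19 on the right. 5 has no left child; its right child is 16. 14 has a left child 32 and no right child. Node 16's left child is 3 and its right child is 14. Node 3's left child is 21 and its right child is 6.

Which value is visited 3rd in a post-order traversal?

21

Post-order visits the left subtree, then the right subtree, then the node.
At 11: go left to 15.
  At 15: no left child.
  At 15: go right to 19.
    19 is a leaf — visit 19.
  Visit 15.
At 11: go right to 5.
  At 5: no left child.
  At 5: go right to 16.
    At 16: go left to 3.
      At 3: go left to 21.
        21 is a leaf — visit 21.
      At 3: go right to 6.
        6 is a leaf — visit 6.
      Visit 3.
    At 16: go right to 14.
      At 14: go left to 32.
        32 is a leaf — visit 32.
      At 14: no right child.
      Visit 14.
    Visit 16.
  Visit 5.
Visit 11.
Full post-order sequence: 19, 15, 21, 6, 3, 32, 14, 16, 5, 11.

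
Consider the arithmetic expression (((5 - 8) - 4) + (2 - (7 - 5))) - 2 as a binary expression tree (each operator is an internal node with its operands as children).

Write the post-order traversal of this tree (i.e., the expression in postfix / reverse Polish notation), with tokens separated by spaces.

5 8 - 4 - 2 7 5 - - + 2 -

Post-order on an expression tree gives postfix notation: for each operator, emit left operand, right operand, then the operator.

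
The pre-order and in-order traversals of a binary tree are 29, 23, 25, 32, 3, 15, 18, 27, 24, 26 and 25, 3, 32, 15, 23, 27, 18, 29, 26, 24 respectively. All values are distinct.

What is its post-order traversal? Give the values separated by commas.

The first element of pre-order is the root; it splits in-order into left and right subtrees.
Root 29: left subtree has 7 nodes {25, 3, 32, 15, 23, 27, 18}, right has 2 {26, 24}.
  Root 23: left subtree has 4 nodes {25, 3, 32, 15}, right has 2 {27, 18}.
    Root 25: left subtree has 0 nodes { }, right has 3 {3, 32, 15}.
      Root 32: left subtree has 1 node {3}, right has 1 {15}.
    Root 18: left subtree has 1 node {27}, right has 0 { }.
  Root 24: left subtree has 1 node {26}, right has 0 { }.

3, 15, 32, 25, 27, 18, 23, 26, 24, 29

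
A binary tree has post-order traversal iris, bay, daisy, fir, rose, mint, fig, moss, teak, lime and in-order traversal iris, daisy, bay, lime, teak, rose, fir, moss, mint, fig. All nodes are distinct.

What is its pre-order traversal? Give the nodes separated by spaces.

lime daisy iris bay teak moss rose fir fig mint

The last element of post-order is the root; it splits in-order into left and right subtrees.
Root lime: left subtree has 3 nodes {iris, daisy, bay}, right has 6 {teak, rose, fir, moss, mint, fig}.
  Root daisy: left subtree has 1 node {iris}, right has 1 {bay}.
  Root teak: left subtree has 0 nodes { }, right has 5 {rose, fir, moss, mint, fig}.
    Root moss: left subtree has 2 nodes {rose, fir}, right has 2 {mint, fig}.
      Root rose: left subtree has 0 nodes { }, right has 1 {fir}.
      Root fig: left subtree has 1 node {mint}, right has 0 { }.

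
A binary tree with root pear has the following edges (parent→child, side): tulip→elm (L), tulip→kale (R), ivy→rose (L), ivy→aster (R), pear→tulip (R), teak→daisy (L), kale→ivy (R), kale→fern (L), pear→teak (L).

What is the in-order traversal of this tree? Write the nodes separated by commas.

In-order visits the left subtree, then the node, then the right subtree.
At pear: go left to teak.
  At teak: go left to daisy.
    daisy is a leaf — visit daisy.
  Visit teak.
  At teak: no right child.
Visit pear.
At pear: go right to tulip.
  At tulip: go left to elm.
    elm is a leaf — visit elm.
  Visit tulip.
  At tulip: go right to kale.
    At kale: go left to fern.
      fern is a leaf — visit fern.
    Visit kale.
    At kale: go right to ivy.
      At ivy: go left to rose.
        rose is a leaf — visit rose.
      Visit ivy.
      At ivy: go right to aster.
        aster is a leaf — visit aster.

daisy, teak, pear, elm, tulip, fern, kale, rose, ivy, aster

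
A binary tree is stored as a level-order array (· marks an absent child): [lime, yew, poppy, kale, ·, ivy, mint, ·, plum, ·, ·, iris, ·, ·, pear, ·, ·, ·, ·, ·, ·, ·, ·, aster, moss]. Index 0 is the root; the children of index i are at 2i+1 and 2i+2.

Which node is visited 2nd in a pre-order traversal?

Pre-order visits the node, then its left subtree, then its right subtree.
Visit lime.
At lime: go left to yew.
  Visit yew.
  At yew: go left to kale.
    Visit kale.
    At kale: no left child.
    At kale: go right to plum.
      plum is a leaf — visit plum.
  At yew: no right child.
At lime: go right to poppy.
  Visit poppy.
  At poppy: go left to ivy.
    Visit ivy.
    At ivy: go left to iris.
      Visit iris.
      At iris: go left to aster.
        aster is a leaf — visit aster.
      At iris: go right to moss.
        moss is a leaf — visit moss.
    At ivy: no right child.
  At poppy: go right to mint.
    Visit mint.
    At mint: no left child.
    At mint: go right to pear.
      pear is a leaf — visit pear.
Full pre-order sequence: lime, yew, kale, plum, poppy, ivy, iris, aster, moss, mint, pear.

yew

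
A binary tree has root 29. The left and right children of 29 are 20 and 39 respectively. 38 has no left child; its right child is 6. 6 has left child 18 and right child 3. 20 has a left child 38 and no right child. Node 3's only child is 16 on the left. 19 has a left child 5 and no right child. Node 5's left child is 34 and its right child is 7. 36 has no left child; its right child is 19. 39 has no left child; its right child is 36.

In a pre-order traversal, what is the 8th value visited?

Pre-order visits the node, then its left subtree, then its right subtree.
Visit 29.
At 29: go left to 20.
  Visit 20.
  At 20: go left to 38.
    Visit 38.
    At 38: no left child.
    At 38: go right to 6.
      Visit 6.
      At 6: go left to 18.
        18 is a leaf — visit 18.
      At 6: go right to 3.
        Visit 3.
        At 3: go left to 16.
          16 is a leaf — visit 16.
        At 3: no right child.
  At 20: no right child.
At 29: go right to 39.
  Visit 39.
  At 39: no left child.
  At 39: go right to 36.
    Visit 36.
    At 36: no left child.
    At 36: go right to 19.
      Visit 19.
      At 19: go left to 5.
        Visit 5.
        At 5: go left to 34.
          34 is a leaf — visit 34.
        At 5: go right to 7.
          7 is a leaf — visit 7.
      At 19: no right child.
Full pre-order sequence: 29, 20, 38, 6, 18, 3, 16, 39, 36, 19, 5, 34, 7.

39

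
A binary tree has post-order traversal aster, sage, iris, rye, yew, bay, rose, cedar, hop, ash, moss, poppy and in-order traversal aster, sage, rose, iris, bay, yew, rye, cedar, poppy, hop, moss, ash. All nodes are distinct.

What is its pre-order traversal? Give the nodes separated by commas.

poppy, cedar, rose, sage, aster, bay, iris, yew, rye, moss, hop, ash

The last element of post-order is the root; it splits in-order into left and right subtrees.
Root poppy: left subtree has 8 nodes {aster, sage, rose, iris, bay, yew, rye, cedar}, right has 3 {hop, moss, ash}.
  Root cedar: left subtree has 7 nodes {aster, sage, rose, iris, bay, yew, rye}, right has 0 { }.
    Root rose: left subtree has 2 nodes {aster, sage}, right has 4 {iris, bay, yew, rye}.
      Root sage: left subtree has 1 node {aster}, right has 0 { }.
      Root bay: left subtree has 1 node {iris}, right has 2 {yew, rye}.
        Root yew: left subtree has 0 nodes { }, right has 1 {rye}.
  Root moss: left subtree has 1 node {hop}, right has 1 {ash}.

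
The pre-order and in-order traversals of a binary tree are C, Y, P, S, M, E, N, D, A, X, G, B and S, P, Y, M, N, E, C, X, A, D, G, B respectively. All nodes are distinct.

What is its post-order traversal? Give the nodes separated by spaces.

The first element of pre-order is the root; it splits in-order into left and right subtrees.
Root C: left subtree has 6 nodes {S, P, Y, M, N, E}, right has 5 {X, A, D, G, B}.
  Root Y: left subtree has 2 nodes {S, P}, right has 3 {M, N, E}.
    Root P: left subtree has 1 node {S}, right has 0 { }.
    Root M: left subtree has 0 nodes { }, right has 2 {N, E}.
      Root E: left subtree has 1 node {N}, right has 0 { }.
  Root D: left subtree has 2 nodes {X, A}, right has 2 {G, B}.
    Root A: left subtree has 1 node {X}, right has 0 { }.
    Root G: left subtree has 0 nodes { }, right has 1 {B}.

S P N E M Y X A B G D C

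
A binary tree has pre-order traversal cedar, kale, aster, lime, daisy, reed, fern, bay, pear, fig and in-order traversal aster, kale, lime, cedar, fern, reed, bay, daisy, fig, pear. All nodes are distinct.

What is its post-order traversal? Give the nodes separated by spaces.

aster lime kale fern bay reed fig pear daisy cedar

The first element of pre-order is the root; it splits in-order into left and right subtrees.
Root cedar: left subtree has 3 nodes {aster, kale, lime}, right has 6 {fern, reed, bay, daisy, fig, pear}.
  Root kale: left subtree has 1 node {aster}, right has 1 {lime}.
  Root daisy: left subtree has 3 nodes {fern, reed, bay}, right has 2 {fig, pear}.
    Root reed: left subtree has 1 node {fern}, right has 1 {bay}.
    Root pear: left subtree has 1 node {fig}, right has 0 { }.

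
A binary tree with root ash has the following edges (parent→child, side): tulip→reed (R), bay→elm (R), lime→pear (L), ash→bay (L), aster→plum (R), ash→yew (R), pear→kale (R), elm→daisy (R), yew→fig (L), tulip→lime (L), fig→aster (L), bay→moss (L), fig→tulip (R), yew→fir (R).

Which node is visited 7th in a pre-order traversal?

Pre-order visits the node, then its left subtree, then its right subtree.
Visit ash.
At ash: go left to bay.
  Visit bay.
  At bay: go left to moss.
    moss is a leaf — visit moss.
  At bay: go right to elm.
    Visit elm.
    At elm: no left child.
    At elm: go right to daisy.
      daisy is a leaf — visit daisy.
At ash: go right to yew.
  Visit yew.
  At yew: go left to fig.
    Visit fig.
    At fig: go left to aster.
      Visit aster.
      At aster: no left child.
      At aster: go right to plum.
        plum is a leaf — visit plum.
    At fig: go right to tulip.
      Visit tulip.
      At tulip: go left to lime.
        Visit lime.
        At lime: go left to pear.
          Visit pear.
          At pear: no left child.
          At pear: go right to kale.
            kale is a leaf — visit kale.
        At lime: no right child.
      At tulip: go right to reed.
        reed is a leaf — visit reed.
  At yew: go right to fir.
    fir is a leaf — visit fir.
Full pre-order sequence: ash, bay, moss, elm, daisy, yew, fig, aster, plum, tulip, lime, pear, kale, reed, fir.

fig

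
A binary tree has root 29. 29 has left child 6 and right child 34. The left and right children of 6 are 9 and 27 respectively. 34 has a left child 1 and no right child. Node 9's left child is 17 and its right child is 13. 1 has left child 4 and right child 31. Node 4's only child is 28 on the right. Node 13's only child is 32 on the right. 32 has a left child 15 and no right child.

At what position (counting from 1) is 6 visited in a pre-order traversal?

2

Pre-order visits the node, then its left subtree, then its right subtree.
Visit 29.
At 29: go left to 6.
  Visit 6.
  At 6: go left to 9.
    Visit 9.
    At 9: go left to 17.
      17 is a leaf — visit 17.
    At 9: go right to 13.
      Visit 13.
      At 13: no left child.
      At 13: go right to 32.
        Visit 32.
        At 32: go left to 15.
          15 is a leaf — visit 15.
        At 32: no right child.
  At 6: go right to 27.
    27 is a leaf — visit 27.
At 29: go right to 34.
  Visit 34.
  At 34: go left to 1.
    Visit 1.
    At 1: go left to 4.
      Visit 4.
      At 4: no left child.
      At 4: go right to 28.
        28 is a leaf — visit 28.
    At 1: go right to 31.
      31 is a leaf — visit 31.
  At 34: no right child.
Full pre-order sequence: 29, 6, 9, 17, 13, 32, 15, 27, 34, 1, 4, 28, 31.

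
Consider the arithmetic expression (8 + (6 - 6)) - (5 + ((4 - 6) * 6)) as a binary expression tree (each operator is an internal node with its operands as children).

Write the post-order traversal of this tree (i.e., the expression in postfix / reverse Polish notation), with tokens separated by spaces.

8 6 6 - + 5 4 6 - 6 * + -

Post-order on an expression tree gives postfix notation: for each operator, emit left operand, right operand, then the operator.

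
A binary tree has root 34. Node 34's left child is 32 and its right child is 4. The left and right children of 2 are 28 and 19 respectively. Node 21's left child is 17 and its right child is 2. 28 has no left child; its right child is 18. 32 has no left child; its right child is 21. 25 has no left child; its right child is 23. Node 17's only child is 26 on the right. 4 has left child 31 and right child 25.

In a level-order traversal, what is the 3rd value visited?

Level-order visits nodes level by level from the root, left to right within each level.
Level 0: 34
Level 1: 32, 4
Level 2: 21, 31, 25
Level 3: 17, 2, 23
Level 4: 26, 28, 19
Level 5: 18
Full level-order sequence: 34, 32, 4, 21, 31, 25, 17, 2, 23, 26, 28, 19, 18.

4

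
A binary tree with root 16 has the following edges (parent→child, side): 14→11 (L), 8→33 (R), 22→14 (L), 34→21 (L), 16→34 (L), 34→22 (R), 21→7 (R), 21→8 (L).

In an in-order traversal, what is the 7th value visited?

14

In-order visits the left subtree, then the node, then the right subtree.
At 16: go left to 34.
  At 34: go left to 21.
    At 21: go left to 8.
      At 8: no left child.
      Visit 8.
      At 8: go right to 33.
        33 is a leaf — visit 33.
    Visit 21.
    At 21: go right to 7.
      7 is a leaf — visit 7.
  Visit 34.
  At 34: go right to 22.
    At 22: go left to 14.
      At 14: go left to 11.
        11 is a leaf — visit 11.
      Visit 14.
      At 14: no right child.
    Visit 22.
    At 22: no right child.
Visit 16.
At 16: no right child.
Full in-order sequence: 8, 33, 21, 7, 34, 11, 14, 22, 16.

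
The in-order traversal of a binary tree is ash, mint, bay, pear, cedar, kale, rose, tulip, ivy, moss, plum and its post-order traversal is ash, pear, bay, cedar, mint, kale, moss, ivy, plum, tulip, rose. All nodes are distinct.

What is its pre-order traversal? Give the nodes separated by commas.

rose, kale, mint, ash, cedar, bay, pear, tulip, plum, ivy, moss

The last element of post-order is the root; it splits in-order into left and right subtrees.
Root rose: left subtree has 6 nodes {ash, mint, bay, pear, cedar, kale}, right has 4 {tulip, ivy, moss, plum}.
  Root kale: left subtree has 5 nodes {ash, mint, bay, pear, cedar}, right has 0 { }.
    Root mint: left subtree has 1 node {ash}, right has 3 {bay, pear, cedar}.
      Root cedar: left subtree has 2 nodes {bay, pear}, right has 0 { }.
        Root bay: left subtree has 0 nodes { }, right has 1 {pear}.
  Root tulip: left subtree has 0 nodes { }, right has 3 {ivy, moss, plum}.
    Root plum: left subtree has 2 nodes {ivy, moss}, right has 0 { }.
      Root ivy: left subtree has 0 nodes { }, right has 1 {moss}.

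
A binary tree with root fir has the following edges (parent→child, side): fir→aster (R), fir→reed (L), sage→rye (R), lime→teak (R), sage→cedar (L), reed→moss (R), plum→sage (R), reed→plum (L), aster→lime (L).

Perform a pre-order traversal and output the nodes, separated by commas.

fir, reed, plum, sage, cedar, rye, moss, aster, lime, teak

Pre-order visits the node, then its left subtree, then its right subtree.
Visit fir.
At fir: go left to reed.
  Visit reed.
  At reed: go left to plum.
    Visit plum.
    At plum: no left child.
    At plum: go right to sage.
      Visit sage.
      At sage: go left to cedar.
        cedar is a leaf — visit cedar.
      At sage: go right to rye.
        rye is a leaf — visit rye.
  At reed: go right to moss.
    moss is a leaf — visit moss.
At fir: go right to aster.
  Visit aster.
  At aster: go left to lime.
    Visit lime.
    At lime: no left child.
    At lime: go right to teak.
      teak is a leaf — visit teak.
  At aster: no right child.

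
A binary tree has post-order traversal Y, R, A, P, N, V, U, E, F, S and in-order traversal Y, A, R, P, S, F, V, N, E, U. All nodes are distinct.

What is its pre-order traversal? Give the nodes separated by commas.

S, P, A, Y, R, F, E, V, N, U

The last element of post-order is the root; it splits in-order into left and right subtrees.
Root S: left subtree has 4 nodes {Y, A, R, P}, right has 5 {F, V, N, E, U}.
  Root P: left subtree has 3 nodes {Y, A, R}, right has 0 { }.
    Root A: left subtree has 1 node {Y}, right has 1 {R}.
  Root F: left subtree has 0 nodes { }, right has 4 {V, N, E, U}.
    Root E: left subtree has 2 nodes {V, N}, right has 1 {U}.
      Root V: left subtree has 0 nodes { }, right has 1 {N}.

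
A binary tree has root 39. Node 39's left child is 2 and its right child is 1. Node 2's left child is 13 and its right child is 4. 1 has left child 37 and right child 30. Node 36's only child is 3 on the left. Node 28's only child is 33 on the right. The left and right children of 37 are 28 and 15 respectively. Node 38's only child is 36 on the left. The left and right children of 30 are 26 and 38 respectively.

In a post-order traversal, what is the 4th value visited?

Post-order visits the left subtree, then the right subtree, then the node.
At 39: go left to 2.
  At 2: go left to 13.
    13 is a leaf — visit 13.
  At 2: go right to 4.
    4 is a leaf — visit 4.
  Visit 2.
At 39: go right to 1.
  At 1: go left to 37.
    At 37: go left to 28.
      At 28: no left child.
      At 28: go right to 33.
        33 is a leaf — visit 33.
      Visit 28.
    At 37: go right to 15.
      15 is a leaf — visit 15.
    Visit 37.
  At 1: go right to 30.
    At 30: go left to 26.
      26 is a leaf — visit 26.
    At 30: go right to 38.
      At 38: go left to 36.
        At 36: go left to 3.
          3 is a leaf — visit 3.
        At 36: no right child.
        Visit 36.
      At 38: no right child.
      Visit 38.
    Visit 30.
  Visit 1.
Visit 39.
Full post-order sequence: 13, 4, 2, 33, 28, 15, 37, 26, 3, 36, 38, 30, 1, 39.

33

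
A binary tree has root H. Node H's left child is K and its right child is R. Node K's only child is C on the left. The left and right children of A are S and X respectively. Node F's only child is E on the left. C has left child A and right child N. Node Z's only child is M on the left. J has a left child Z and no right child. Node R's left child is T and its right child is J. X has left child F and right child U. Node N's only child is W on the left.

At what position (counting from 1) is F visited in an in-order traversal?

In-order visits the left subtree, then the node, then the right subtree.
At H: go left to K.
  At K: go left to C.
    At C: go left to A.
      At A: go left to S.
        S is a leaf — visit S.
      Visit A.
      At A: go right to X.
        At X: go left to F.
          At F: go left to E.
            E is a leaf — visit E.
          Visit F.
          At F: no right child.
        Visit X.
        At X: go right to U.
          U is a leaf — visit U.
    Visit C.
    At C: go right to N.
      At N: go left to W.
        W is a leaf — visit W.
      Visit N.
      At N: no right child.
  Visit K.
  At K: no right child.
Visit H.
At H: go right to R.
  At R: go left to T.
    T is a leaf — visit T.
  Visit R.
  At R: go right to J.
    At J: go left to Z.
      At Z: go left to M.
        M is a leaf — visit M.
      Visit Z.
      At Z: no right child.
    Visit J.
    At J: no right child.
Full in-order sequence: S, A, E, F, X, U, C, W, N, K, H, T, R, M, Z, J.

4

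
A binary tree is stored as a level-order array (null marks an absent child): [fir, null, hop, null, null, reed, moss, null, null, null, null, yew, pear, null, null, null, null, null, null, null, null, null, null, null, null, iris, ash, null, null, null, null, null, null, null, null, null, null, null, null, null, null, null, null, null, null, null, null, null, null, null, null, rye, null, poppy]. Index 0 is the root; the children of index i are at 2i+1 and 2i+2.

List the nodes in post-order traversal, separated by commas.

Post-order visits the left subtree, then the right subtree, then the node.
At fir: no left child.
At fir: go right to hop.
  At hop: go left to reed.
    At reed: go left to yew.
      yew is a leaf — visit yew.
    At reed: go right to pear.
      At pear: go left to iris.
        At iris: go left to rye.
          rye is a leaf — visit rye.
        At iris: no right child.
        Visit iris.
      At pear: go right to ash.
        At ash: go left to poppy.
          poppy is a leaf — visit poppy.
        At ash: no right child.
        Visit ash.
      Visit pear.
    Visit reed.
  At hop: go right to moss.
    moss is a leaf — visit moss.
  Visit hop.
Visit fir.

yew, rye, iris, poppy, ash, pear, reed, moss, hop, fir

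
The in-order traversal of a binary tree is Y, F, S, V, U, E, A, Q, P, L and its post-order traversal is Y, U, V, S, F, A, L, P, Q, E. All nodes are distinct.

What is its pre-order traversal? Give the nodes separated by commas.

E, F, Y, S, V, U, Q, A, P, L

The last element of post-order is the root; it splits in-order into left and right subtrees.
Root E: left subtree has 5 nodes {Y, F, S, V, U}, right has 4 {A, Q, P, L}.
  Root F: left subtree has 1 node {Y}, right has 3 {S, V, U}.
    Root S: left subtree has 0 nodes { }, right has 2 {V, U}.
      Root V: left subtree has 0 nodes { }, right has 1 {U}.
  Root Q: left subtree has 1 node {A}, right has 2 {P, L}.
    Root P: left subtree has 0 nodes { }, right has 1 {L}.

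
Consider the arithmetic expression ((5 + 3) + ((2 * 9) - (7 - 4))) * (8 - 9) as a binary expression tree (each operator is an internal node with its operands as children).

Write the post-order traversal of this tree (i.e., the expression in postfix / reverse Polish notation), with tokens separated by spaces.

5 3 + 2 9 * 7 4 - - + 8 9 - *

Post-order on an expression tree gives postfix notation: for each operator, emit left operand, right operand, then the operator.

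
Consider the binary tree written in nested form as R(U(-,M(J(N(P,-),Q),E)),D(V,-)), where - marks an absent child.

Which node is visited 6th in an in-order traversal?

M

In-order visits the left subtree, then the node, then the right subtree.
At R: go left to U.
  At U: no left child.
  Visit U.
  At U: go right to M.
    At M: go left to J.
      At J: go left to N.
        At N: go left to P.
          P is a leaf — visit P.
        Visit N.
        At N: no right child.
      Visit J.
      At J: go right to Q.
        Q is a leaf — visit Q.
    Visit M.
    At M: go right to E.
      E is a leaf — visit E.
Visit R.
At R: go right to D.
  At D: go left to V.
    V is a leaf — visit V.
  Visit D.
  At D: no right child.
Full in-order sequence: U, P, N, J, Q, M, E, R, V, D.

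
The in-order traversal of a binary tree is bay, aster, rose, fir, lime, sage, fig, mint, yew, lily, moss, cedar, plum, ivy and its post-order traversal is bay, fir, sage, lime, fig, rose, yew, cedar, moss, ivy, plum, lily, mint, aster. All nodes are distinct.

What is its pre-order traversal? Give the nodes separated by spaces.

aster bay mint rose fig lime fir sage lily yew plum moss cedar ivy

The last element of post-order is the root; it splits in-order into left and right subtrees.
Root aster: left subtree has 1 node {bay}, right has 12 {rose, fir, lime, sage, fig, mint, yew, lily, moss, cedar, plum, ivy}.
  Root mint: left subtree has 5 nodes {rose, fir, lime, sage, fig}, right has 6 {yew, lily, moss, cedar, plum, ivy}.
    Root rose: left subtree has 0 nodes { }, right has 4 {fir, lime, sage, fig}.
      Root fig: left subtree has 3 nodes {fir, lime, sage}, right has 0 { }.
        Root lime: left subtree has 1 node {fir}, right has 1 {sage}.
    Root lily: left subtree has 1 node {yew}, right has 4 {moss, cedar, plum, ivy}.
      Root plum: left subtree has 2 nodes {moss, cedar}, right has 1 {ivy}.
        Root moss: left subtree has 0 nodes { }, right has 1 {cedar}.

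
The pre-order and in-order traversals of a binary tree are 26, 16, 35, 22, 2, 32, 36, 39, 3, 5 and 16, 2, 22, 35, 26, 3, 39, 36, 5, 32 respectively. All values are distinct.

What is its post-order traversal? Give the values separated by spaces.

The first element of pre-order is the root; it splits in-order into left and right subtrees.
Root 26: left subtree has 4 nodes {16, 2, 22, 35}, right has 5 {3, 39, 36, 5, 32}.
  Root 16: left subtree has 0 nodes { }, right has 3 {2, 22, 35}.
    Root 35: left subtree has 2 nodes {2, 22}, right has 0 { }.
      Root 22: left subtree has 1 node {2}, right has 0 { }.
  Root 32: left subtree has 4 nodes {3, 39, 36, 5}, right has 0 { }.
    Root 36: left subtree has 2 nodes {3, 39}, right has 1 {5}.
      Root 39: left subtree has 1 node {3}, right has 0 { }.

2 22 35 16 3 39 5 36 32 26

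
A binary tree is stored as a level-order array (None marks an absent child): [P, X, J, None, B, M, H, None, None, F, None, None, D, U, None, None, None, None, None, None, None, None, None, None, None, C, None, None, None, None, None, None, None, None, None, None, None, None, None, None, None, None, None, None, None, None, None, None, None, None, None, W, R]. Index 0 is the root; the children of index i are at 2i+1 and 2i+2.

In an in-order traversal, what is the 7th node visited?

In-order visits the left subtree, then the node, then the right subtree.
At P: go left to X.
  At X: no left child.
  Visit X.
  At X: go right to B.
    At B: go left to F.
      F is a leaf — visit F.
    Visit B.
    At B: no right child.
Visit P.
At P: go right to J.
  At J: go left to M.
    At M: no left child.
    Visit M.
    At M: go right to D.
      At D: go left to C.
        At C: go left to W.
          W is a leaf — visit W.
        Visit C.
        At C: go right to R.
          R is a leaf — visit R.
      Visit D.
      At D: no right child.
  Visit J.
  At J: go right to H.
    At H: go left to U.
      U is a leaf — visit U.
    Visit H.
    At H: no right child.
Full in-order sequence: X, F, B, P, M, W, C, R, D, J, U, H.

C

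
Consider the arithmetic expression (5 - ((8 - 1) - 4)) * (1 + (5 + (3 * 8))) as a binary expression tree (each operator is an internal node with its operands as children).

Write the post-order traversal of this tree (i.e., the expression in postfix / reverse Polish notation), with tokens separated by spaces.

Post-order on an expression tree gives postfix notation: for each operator, emit left operand, right operand, then the operator.

5 8 1 - 4 - - 1 5 3 8 * + + *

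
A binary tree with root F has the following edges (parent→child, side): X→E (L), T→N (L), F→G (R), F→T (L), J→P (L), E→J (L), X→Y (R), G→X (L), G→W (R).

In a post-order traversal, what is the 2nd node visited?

T

Post-order visits the left subtree, then the right subtree, then the node.
At F: go left to T.
  At T: go left to N.
    N is a leaf — visit N.
  At T: no right child.
  Visit T.
At F: go right to G.
  At G: go left to X.
    At X: go left to E.
      At E: go left to J.
        At J: go left to P.
          P is a leaf — visit P.
        At J: no right child.
        Visit J.
      At E: no right child.
      Visit E.
    At X: go right to Y.
      Y is a leaf — visit Y.
    Visit X.
  At G: go right to W.
    W is a leaf — visit W.
  Visit G.
Visit F.
Full post-order sequence: N, T, P, J, E, Y, X, W, G, F.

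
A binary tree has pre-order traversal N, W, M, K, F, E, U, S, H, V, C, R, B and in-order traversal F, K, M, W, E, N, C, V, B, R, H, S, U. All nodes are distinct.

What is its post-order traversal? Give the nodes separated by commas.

F, K, M, E, W, C, B, R, V, H, S, U, N

The first element of pre-order is the root; it splits in-order into left and right subtrees.
Root N: left subtree has 5 nodes {F, K, M, W, E}, right has 7 {C, V, B, R, H, S, U}.
  Root W: left subtree has 3 nodes {F, K, M}, right has 1 {E}.
    Root M: left subtree has 2 nodes {F, K}, right has 0 { }.
      Root K: left subtree has 1 node {F}, right has 0 { }.
  Root U: left subtree has 6 nodes {C, V, B, R, H, S}, right has 0 { }.
    Root S: left subtree has 5 nodes {C, V, B, R, H}, right has 0 { }.
      Root H: left subtree has 4 nodes {C, V, B, R}, right has 0 { }.
        Root V: left subtree has 1 node {C}, right has 2 {B, R}.
          Root R: left subtree has 1 node {B}, right has 0 { }.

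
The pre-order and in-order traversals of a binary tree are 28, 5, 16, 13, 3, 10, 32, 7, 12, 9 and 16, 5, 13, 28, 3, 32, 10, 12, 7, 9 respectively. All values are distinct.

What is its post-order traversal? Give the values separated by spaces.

16 13 5 32 12 9 7 10 3 28

The first element of pre-order is the root; it splits in-order into left and right subtrees.
Root 28: left subtree has 3 nodes {16, 5, 13}, right has 6 {3, 32, 10, 12, 7, 9}.
  Root 5: left subtree has 1 node {16}, right has 1 {13}.
  Root 3: left subtree has 0 nodes { }, right has 5 {32, 10, 12, 7, 9}.
    Root 10: left subtree has 1 node {32}, right has 3 {12, 7, 9}.
      Root 7: left subtree has 1 node {12}, right has 1 {9}.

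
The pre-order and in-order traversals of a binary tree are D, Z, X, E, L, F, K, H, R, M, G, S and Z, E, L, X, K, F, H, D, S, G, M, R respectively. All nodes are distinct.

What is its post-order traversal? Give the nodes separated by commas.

The first element of pre-order is the root; it splits in-order into left and right subtrees.
Root D: left subtree has 7 nodes {Z, E, L, X, K, F, H}, right has 4 {S, G, M, R}.
  Root Z: left subtree has 0 nodes { }, right has 6 {E, L, X, K, F, H}.
    Root X: left subtree has 2 nodes {E, L}, right has 3 {K, F, H}.
      Root E: left subtree has 0 nodes { }, right has 1 {L}.
      Root F: left subtree has 1 node {K}, right has 1 {H}.
  Root R: left subtree has 3 nodes {S, G, M}, right has 0 { }.
    Root M: left subtree has 2 nodes {S, G}, right has 0 { }.
      Root G: left subtree has 1 node {S}, right has 0 { }.

L, E, K, H, F, X, Z, S, G, M, R, D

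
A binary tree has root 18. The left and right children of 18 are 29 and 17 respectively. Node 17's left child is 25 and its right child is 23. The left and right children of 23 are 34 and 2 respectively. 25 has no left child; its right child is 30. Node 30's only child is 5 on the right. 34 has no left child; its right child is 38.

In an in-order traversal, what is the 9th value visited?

In-order visits the left subtree, then the node, then the right subtree.
At 18: go left to 29.
  29 is a leaf — visit 29.
Visit 18.
At 18: go right to 17.
  At 17: go left to 25.
    At 25: no left child.
    Visit 25.
    At 25: go right to 30.
      At 30: no left child.
      Visit 30.
      At 30: go right to 5.
        5 is a leaf — visit 5.
  Visit 17.
  At 17: go right to 23.
    At 23: go left to 34.
      At 34: no left child.
      Visit 34.
      At 34: go right to 38.
        38 is a leaf — visit 38.
    Visit 23.
    At 23: go right to 2.
      2 is a leaf — visit 2.
Full in-order sequence: 29, 18, 25, 30, 5, 17, 34, 38, 23, 2.

23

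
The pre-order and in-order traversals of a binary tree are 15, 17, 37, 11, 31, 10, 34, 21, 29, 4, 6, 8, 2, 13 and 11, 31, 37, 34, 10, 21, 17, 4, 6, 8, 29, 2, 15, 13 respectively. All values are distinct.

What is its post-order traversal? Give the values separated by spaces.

31 11 34 21 10 37 8 6 4 2 29 17 13 15

The first element of pre-order is the root; it splits in-order into left and right subtrees.
Root 15: left subtree has 12 nodes {11, 31, 37, 34, 10, 21, 17, 4, 6, 8, 29, 2}, right has 1 {13}.
  Root 17: left subtree has 6 nodes {11, 31, 37, 34, 10, 21}, right has 5 {4, 6, 8, 29, 2}.
    Root 37: left subtree has 2 nodes {11, 31}, right has 3 {34, 10, 21}.
      Root 11: left subtree has 0 nodes { }, right has 1 {31}.
      Root 10: left subtree has 1 node {34}, right has 1 {21}.
    Root 29: left subtree has 3 nodes {4, 6, 8}, right has 1 {2}.
      Root 4: left subtree has 0 nodes { }, right has 2 {6, 8}.
        Root 6: left subtree has 0 nodes { }, right has 1 {8}.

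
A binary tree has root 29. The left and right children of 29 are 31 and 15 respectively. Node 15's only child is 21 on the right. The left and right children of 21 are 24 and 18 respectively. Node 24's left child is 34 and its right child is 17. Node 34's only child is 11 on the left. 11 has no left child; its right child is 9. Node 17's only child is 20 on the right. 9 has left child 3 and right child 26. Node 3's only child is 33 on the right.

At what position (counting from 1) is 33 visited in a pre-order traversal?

Pre-order visits the node, then its left subtree, then its right subtree.
Visit 29.
At 29: go left to 31.
  31 is a leaf — visit 31.
At 29: go right to 15.
  Visit 15.
  At 15: no left child.
  At 15: go right to 21.
    Visit 21.
    At 21: go left to 24.
      Visit 24.
      At 24: go left to 34.
        Visit 34.
        At 34: go left to 11.
          Visit 11.
          At 11: no left child.
          At 11: go right to 9.
            Visit 9.
            At 9: go left to 3.
              Visit 3.
              At 3: no left child.
              At 3: go right to 33.
                33 is a leaf — visit 33.
            At 9: go right to 26.
              26 is a leaf — visit 26.
        At 34: no right child.
      At 24: go right to 17.
        Visit 17.
        At 17: no left child.
        At 17: go right to 20.
          20 is a leaf — visit 20.
    At 21: go right to 18.
      18 is a leaf — visit 18.
Full pre-order sequence: 29, 31, 15, 21, 24, 34, 11, 9, 3, 33, 26, 17, 20, 18.

10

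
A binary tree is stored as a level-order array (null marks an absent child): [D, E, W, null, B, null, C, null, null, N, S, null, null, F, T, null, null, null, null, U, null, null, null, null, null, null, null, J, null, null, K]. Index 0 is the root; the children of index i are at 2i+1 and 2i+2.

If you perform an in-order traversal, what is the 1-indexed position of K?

12

In-order visits the left subtree, then the node, then the right subtree.
At D: go left to E.
  At E: no left child.
  Visit E.
  At E: go right to B.
    At B: go left to N.
      At N: go left to U.
        U is a leaf — visit U.
      Visit N.
      At N: no right child.
    Visit B.
    At B: go right to S.
      S is a leaf — visit S.
Visit D.
At D: go right to W.
  At W: no left child.
  Visit W.
  At W: go right to C.
    At C: go left to F.
      At F: go left to J.
        J is a leaf — visit J.
      Visit F.
      At F: no right child.
    Visit C.
    At C: go right to T.
      At T: no left child.
      Visit T.
      At T: go right to K.
        K is a leaf — visit K.
Full in-order sequence: E, U, N, B, S, D, W, J, F, C, T, K.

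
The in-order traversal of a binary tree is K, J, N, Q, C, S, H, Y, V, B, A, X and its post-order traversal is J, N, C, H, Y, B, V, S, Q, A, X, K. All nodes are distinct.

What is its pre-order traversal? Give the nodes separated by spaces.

The last element of post-order is the root; it splits in-order into left and right subtrees.
Root K: left subtree has 0 nodes { }, right has 11 {J, N, Q, C, S, H, Y, V, B, A, X}.
  Root X: left subtree has 10 nodes {J, N, Q, C, S, H, Y, V, B, A}, right has 0 { }.
    Root A: left subtree has 9 nodes {J, N, Q, C, S, H, Y, V, B}, right has 0 { }.
      Root Q: left subtree has 2 nodes {J, N}, right has 6 {C, S, H, Y, V, B}.
        Root N: left subtree has 1 node {J}, right has 0 { }.
        Root S: left subtree has 1 node {C}, right has 4 {H, Y, V, B}.
          Root V: left subtree has 2 nodes {H, Y}, right has 1 {B}.
            Root Y: left subtree has 1 node {H}, right has 0 { }.

K X A Q N J S C V Y H B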